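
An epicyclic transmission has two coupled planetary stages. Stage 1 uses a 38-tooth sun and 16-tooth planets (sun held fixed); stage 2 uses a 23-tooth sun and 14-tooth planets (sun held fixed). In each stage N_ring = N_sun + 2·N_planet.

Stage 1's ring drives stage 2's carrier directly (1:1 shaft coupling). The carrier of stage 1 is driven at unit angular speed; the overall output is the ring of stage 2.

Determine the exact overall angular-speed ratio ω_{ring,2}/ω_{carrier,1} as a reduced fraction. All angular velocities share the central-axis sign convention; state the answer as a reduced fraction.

1332/595

Stage 1: N_ring = 38 + 2·16 = 70
Stage 1: 38(ω_s−ω_c) = −70(ω_r−ω_c),  ω_s=0, ω_c=1
Stage 1: ω_r = 1 − (38/70)(0−1) = 54/35
  ⇒ ω_r¹/ω_c¹ = 54/35
Stage 2: N_ring = 23 + 2·14 = 51
Stage 2: 23(ω_s−ω_c) = −51(ω_r−ω_c),  ω_s=0, ω_c=1
Stage 2: ω_r = 1 − (23/51)(0−1) = 74/51
  ⇒ ω_r²/ω_c² = 74/51
Coupling ω_c² = ω_r¹ ⇒ overall = 54/35 × 74/51 = 1332/595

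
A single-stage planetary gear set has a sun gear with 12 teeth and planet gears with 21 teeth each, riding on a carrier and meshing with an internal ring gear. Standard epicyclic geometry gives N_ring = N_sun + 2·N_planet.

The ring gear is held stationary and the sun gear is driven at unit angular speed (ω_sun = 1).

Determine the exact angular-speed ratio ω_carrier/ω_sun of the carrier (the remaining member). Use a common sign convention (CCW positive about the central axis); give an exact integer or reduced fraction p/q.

2/11

N_ring = 12 + 2·21 = 54
12(ω_s−ω_c) = −54(ω_r−ω_c),  ω_r=0, ω_s=1
12(1−ω_c) = −54(0−ω_c)  ⇒  66ω_c = 12  ⇒  ω_c = 2/11
ω_c/ω_s = 2/11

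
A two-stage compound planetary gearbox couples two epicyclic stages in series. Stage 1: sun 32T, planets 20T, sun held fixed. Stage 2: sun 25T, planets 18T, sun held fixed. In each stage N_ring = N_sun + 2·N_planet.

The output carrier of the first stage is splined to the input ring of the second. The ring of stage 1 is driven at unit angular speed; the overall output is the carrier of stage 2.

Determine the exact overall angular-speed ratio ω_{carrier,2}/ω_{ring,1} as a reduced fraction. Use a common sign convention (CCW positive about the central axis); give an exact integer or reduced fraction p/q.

549/1118

Stage 1: N_ring = 32 + 2·20 = 72
Stage 1: 32(ω_s−ω_c) = −72(ω_r−ω_c),  ω_s=0, ω_r=1
Stage 1: 32(0−ω_c) = −72(1−ω_c)  ⇒  104ω_c = 72  ⇒  ω_c = 9/13
  ⇒ ω_c¹/ω_r¹ = 9/13
Stage 2: N_ring = 25 + 2·18 = 61
Stage 2: 25(ω_s−ω_c) = −61(ω_r−ω_c),  ω_s=0, ω_r=1
Stage 2: 25(0−ω_c) = −61(1−ω_c)  ⇒  86ω_c = 61  ⇒  ω_c = 61/86
  ⇒ ω_c²/ω_r² = 61/86
Coupling ω_r² = ω_c¹ ⇒ overall = 9/13 × 61/86 = 549/1118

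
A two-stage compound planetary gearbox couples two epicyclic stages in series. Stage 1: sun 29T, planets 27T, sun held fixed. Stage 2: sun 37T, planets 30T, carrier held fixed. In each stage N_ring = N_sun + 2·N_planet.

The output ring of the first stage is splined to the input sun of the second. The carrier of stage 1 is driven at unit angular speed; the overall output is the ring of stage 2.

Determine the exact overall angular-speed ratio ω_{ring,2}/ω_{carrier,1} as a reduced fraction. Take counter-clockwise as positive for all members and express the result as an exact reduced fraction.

-4144/8051

Stage 1: N_ring = 29 + 2·27 = 83
Stage 1: 29(ω_s−ω_c) = −83(ω_r−ω_c),  ω_s=0, ω_c=1
Stage 1: ω_r = 1 − (29/83)(0−1) = 112/83
  ⇒ ω_r¹/ω_c¹ = 112/83
Stage 2: N_ring = 37 + 2·30 = 97
Stage 2: 37(ω_s−ω_c) = −97(ω_r−ω_c),  ω_c=0, ω_s=1
Stage 2: ω_r = 0 − (37/97)(1−0) = -37/97
  ⇒ ω_r²/ω_s² = -37/97
Coupling ω_s² = ω_r¹ ⇒ overall = 112/83 × -37/97 = -4144/8051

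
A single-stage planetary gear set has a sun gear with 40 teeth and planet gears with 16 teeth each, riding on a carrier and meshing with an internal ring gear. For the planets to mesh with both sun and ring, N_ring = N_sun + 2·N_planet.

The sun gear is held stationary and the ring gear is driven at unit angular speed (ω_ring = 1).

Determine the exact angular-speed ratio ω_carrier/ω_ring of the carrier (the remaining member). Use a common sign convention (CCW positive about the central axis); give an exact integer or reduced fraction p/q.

9/14

N_ring = 40 + 2·16 = 72
40(ω_s−ω_c) = −72(ω_r−ω_c),  ω_s=0, ω_r=1
40(0−ω_c) = −72(1−ω_c)  ⇒  112ω_c = 72  ⇒  ω_c = 9/14
ω_c/ω_r = 9/14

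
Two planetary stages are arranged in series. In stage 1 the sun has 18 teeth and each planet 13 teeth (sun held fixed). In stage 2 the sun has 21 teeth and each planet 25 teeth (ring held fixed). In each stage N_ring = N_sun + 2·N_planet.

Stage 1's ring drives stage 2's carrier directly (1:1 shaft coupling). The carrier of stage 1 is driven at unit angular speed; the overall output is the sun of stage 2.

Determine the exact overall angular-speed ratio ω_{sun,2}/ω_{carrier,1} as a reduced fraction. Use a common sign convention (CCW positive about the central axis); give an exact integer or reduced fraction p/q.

Stage 1: N_ring = 18 + 2·13 = 44
Stage 1: 18(ω_s−ω_c) = −44(ω_r−ω_c),  ω_s=0, ω_c=1
Stage 1: ω_r = 1 − (18/44)(0−1) = 31/22
  ⇒ ω_r¹/ω_c¹ = 31/22
Stage 2: N_ring = 21 + 2·25 = 71
Stage 2: 21(ω_s−ω_c) = −71(ω_r−ω_c),  ω_r=0, ω_c=1
Stage 2: ω_s = 1 − (71/21)(0−1) = 92/21
  ⇒ ω_s²/ω_c² = 92/21
Coupling ω_c² = ω_r¹ ⇒ overall = 31/22 × 92/21 = 1426/231

1426/231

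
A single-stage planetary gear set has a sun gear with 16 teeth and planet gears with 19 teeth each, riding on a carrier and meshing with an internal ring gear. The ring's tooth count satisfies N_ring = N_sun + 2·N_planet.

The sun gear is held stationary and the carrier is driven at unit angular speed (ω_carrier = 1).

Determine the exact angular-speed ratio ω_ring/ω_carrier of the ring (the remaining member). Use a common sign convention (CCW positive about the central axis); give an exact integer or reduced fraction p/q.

N_ring = 16 + 2·19 = 54
16(ω_s−ω_c) = −54(ω_r−ω_c),  ω_s=0, ω_c=1
ω_r = 1 − (16/54)(0−1) = 35/27
ω_r/ω_c = 35/27

35/27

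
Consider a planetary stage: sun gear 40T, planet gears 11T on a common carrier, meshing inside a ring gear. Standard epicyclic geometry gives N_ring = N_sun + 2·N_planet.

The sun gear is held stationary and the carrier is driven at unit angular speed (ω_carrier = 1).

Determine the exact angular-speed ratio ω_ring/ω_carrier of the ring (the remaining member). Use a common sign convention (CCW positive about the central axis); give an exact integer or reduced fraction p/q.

N_ring = 40 + 2·11 = 62
40(ω_s−ω_c) = −62(ω_r−ω_c),  ω_s=0, ω_c=1
ω_r = 1 − (40/62)(0−1) = 51/31
ω_r/ω_c = 51/31

51/31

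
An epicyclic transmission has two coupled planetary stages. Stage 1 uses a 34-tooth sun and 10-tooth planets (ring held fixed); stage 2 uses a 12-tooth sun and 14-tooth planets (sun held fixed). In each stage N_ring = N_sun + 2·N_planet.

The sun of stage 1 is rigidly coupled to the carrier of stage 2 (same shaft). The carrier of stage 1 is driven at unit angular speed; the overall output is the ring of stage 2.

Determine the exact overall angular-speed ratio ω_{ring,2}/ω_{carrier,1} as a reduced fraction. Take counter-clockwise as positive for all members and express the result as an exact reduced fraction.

286/85

Stage 1: N_ring = 34 + 2·10 = 54
Stage 1: 34(ω_s−ω_c) = −54(ω_r−ω_c),  ω_r=0, ω_c=1
Stage 1: ω_s = 1 − (54/34)(0−1) = 44/17
  ⇒ ω_s¹/ω_c¹ = 44/17
Stage 2: N_ring = 12 + 2·14 = 40
Stage 2: 12(ω_s−ω_c) = −40(ω_r−ω_c),  ω_s=0, ω_c=1
Stage 2: ω_r = 1 − (12/40)(0−1) = 13/10
  ⇒ ω_r²/ω_c² = 13/10
Coupling ω_c² = ω_s¹ ⇒ overall = 44/17 × 13/10 = 286/85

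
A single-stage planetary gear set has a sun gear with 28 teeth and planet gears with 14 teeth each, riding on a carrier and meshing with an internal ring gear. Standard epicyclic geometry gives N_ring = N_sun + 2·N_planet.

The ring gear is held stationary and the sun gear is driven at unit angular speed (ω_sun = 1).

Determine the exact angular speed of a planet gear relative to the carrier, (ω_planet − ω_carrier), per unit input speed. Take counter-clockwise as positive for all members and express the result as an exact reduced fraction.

-4/3

N_ring = 28 + 2·14 = 56
28(ω_s−ω_c) = −56(ω_r−ω_c),  ω_r=0, ω_s=1
28(1−ω_c) = −56(0−ω_c)  ⇒  84ω_c = 28  ⇒  ω_c = 1/3
sun–planet: 28·(1−1/3) = −14·(ω_p−ω_c)  ⇒  ω_p−ω_c = −(28/14)·(2/3) = -4/3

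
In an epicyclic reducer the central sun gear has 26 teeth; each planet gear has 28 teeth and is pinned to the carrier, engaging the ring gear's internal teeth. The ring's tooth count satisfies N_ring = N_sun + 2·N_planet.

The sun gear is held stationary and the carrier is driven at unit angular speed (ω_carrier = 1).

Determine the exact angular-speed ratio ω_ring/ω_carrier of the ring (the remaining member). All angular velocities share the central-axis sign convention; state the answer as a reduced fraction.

54/41

N_ring = 26 + 2·28 = 82
26(ω_s−ω_c) = −82(ω_r−ω_c),  ω_s=0, ω_c=1
ω_r = 1 − (26/82)(0−1) = 54/41
ω_r/ω_c = 54/41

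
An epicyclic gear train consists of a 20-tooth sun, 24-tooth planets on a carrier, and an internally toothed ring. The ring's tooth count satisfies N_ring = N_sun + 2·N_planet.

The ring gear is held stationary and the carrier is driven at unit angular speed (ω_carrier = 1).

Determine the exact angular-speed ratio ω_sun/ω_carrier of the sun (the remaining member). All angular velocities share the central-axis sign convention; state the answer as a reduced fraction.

22/5

N_ring = 20 + 2·24 = 68
20(ω_s−ω_c) = −68(ω_r−ω_c),  ω_r=0, ω_c=1
ω_s = 1 − (68/20)(0−1) = 22/5
ω_s/ω_c = 22/5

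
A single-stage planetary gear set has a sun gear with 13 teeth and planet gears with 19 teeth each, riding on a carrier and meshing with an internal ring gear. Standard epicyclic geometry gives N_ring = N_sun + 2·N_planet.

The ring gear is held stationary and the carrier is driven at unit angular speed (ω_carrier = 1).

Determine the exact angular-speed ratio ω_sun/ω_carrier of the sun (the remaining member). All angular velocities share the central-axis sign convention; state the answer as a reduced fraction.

N_ring = 13 + 2·19 = 51
13(ω_s−ω_c) = −51(ω_r−ω_c),  ω_r=0, ω_c=1
ω_s = 1 − (51/13)(0−1) = 64/13
ω_s/ω_c = 64/13

64/13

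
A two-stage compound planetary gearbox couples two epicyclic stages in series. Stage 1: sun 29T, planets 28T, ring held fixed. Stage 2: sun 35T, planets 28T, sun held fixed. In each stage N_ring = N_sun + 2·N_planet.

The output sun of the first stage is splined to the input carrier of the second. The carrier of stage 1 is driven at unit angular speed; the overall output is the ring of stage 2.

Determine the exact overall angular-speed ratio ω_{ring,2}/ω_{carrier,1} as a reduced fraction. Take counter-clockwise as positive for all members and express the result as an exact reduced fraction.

Stage 1: N_ring = 29 + 2·28 = 85
Stage 1: 29(ω_s−ω_c) = −85(ω_r−ω_c),  ω_r=0, ω_c=1
Stage 1: ω_s = 1 − (85/29)(0−1) = 114/29
  ⇒ ω_s¹/ω_c¹ = 114/29
Stage 2: N_ring = 35 + 2·28 = 91
Stage 2: 35(ω_s−ω_c) = −91(ω_r−ω_c),  ω_s=0, ω_c=1
Stage 2: ω_r = 1 − (35/91)(0−1) = 18/13
  ⇒ ω_r²/ω_c² = 18/13
Coupling ω_c² = ω_s¹ ⇒ overall = 114/29 × 18/13 = 2052/377

2052/377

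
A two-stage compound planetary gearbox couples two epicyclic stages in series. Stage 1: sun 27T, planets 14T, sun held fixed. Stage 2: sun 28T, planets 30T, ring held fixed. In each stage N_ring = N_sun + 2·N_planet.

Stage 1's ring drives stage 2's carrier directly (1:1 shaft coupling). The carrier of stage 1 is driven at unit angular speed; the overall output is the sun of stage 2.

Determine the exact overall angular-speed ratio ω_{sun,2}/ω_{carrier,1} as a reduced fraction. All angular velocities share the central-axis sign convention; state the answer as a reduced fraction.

Stage 1: N_ring = 27 + 2·14 = 55
Stage 1: 27(ω_s−ω_c) = −55(ω_r−ω_c),  ω_s=0, ω_c=1
Stage 1: ω_r = 1 − (27/55)(0−1) = 82/55
  ⇒ ω_r¹/ω_c¹ = 82/55
Stage 2: N_ring = 28 + 2·30 = 88
Stage 2: 28(ω_s−ω_c) = −88(ω_r−ω_c),  ω_r=0, ω_c=1
Stage 2: ω_s = 1 − (88/28)(0−1) = 29/7
  ⇒ ω_s²/ω_c² = 29/7
Coupling ω_c² = ω_r¹ ⇒ overall = 82/55 × 29/7 = 2378/385

2378/385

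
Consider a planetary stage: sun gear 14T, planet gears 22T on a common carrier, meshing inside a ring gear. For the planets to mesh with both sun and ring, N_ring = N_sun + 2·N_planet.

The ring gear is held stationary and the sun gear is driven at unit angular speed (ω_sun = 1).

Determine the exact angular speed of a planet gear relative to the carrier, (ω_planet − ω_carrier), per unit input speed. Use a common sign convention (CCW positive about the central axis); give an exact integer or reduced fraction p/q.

N_ring = 14 + 2·22 = 58
14(ω_s−ω_c) = −58(ω_r−ω_c),  ω_r=0, ω_s=1
14(1−ω_c) = −58(0−ω_c)  ⇒  72ω_c = 14  ⇒  ω_c = 7/36
sun–planet: 14·(1−7/36) = −22·(ω_p−ω_c)  ⇒  ω_p−ω_c = −(14/22)·(29/36) = -203/396

-203/396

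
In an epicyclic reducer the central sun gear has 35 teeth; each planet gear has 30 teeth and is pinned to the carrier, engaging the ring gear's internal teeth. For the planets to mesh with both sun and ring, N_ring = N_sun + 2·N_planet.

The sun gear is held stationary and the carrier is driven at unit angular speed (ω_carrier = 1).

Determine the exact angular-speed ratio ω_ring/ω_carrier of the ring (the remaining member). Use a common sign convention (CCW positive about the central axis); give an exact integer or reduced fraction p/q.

N_ring = 35 + 2·30 = 95
35(ω_s−ω_c) = −95(ω_r−ω_c),  ω_s=0, ω_c=1
ω_r = 1 − (35/95)(0−1) = 26/19
ω_r/ω_c = 26/19

26/19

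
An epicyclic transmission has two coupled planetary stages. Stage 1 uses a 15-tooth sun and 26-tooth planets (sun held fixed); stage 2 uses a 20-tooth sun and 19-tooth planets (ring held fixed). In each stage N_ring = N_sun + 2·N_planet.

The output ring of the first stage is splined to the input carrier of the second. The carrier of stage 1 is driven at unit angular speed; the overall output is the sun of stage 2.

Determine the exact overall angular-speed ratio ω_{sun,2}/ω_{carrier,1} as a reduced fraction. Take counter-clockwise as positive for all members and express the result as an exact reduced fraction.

Stage 1: N_ring = 15 + 2·26 = 67
Stage 1: 15(ω_s−ω_c) = −67(ω_r−ω_c),  ω_s=0, ω_c=1
Stage 1: ω_r = 1 − (15/67)(0−1) = 82/67
  ⇒ ω_r¹/ω_c¹ = 82/67
Stage 2: N_ring = 20 + 2·19 = 58
Stage 2: 20(ω_s−ω_c) = −58(ω_r−ω_c),  ω_r=0, ω_c=1
Stage 2: ω_s = 1 − (58/20)(0−1) = 39/10
  ⇒ ω_s²/ω_c² = 39/10
Coupling ω_c² = ω_r¹ ⇒ overall = 82/67 × 39/10 = 1599/335

1599/335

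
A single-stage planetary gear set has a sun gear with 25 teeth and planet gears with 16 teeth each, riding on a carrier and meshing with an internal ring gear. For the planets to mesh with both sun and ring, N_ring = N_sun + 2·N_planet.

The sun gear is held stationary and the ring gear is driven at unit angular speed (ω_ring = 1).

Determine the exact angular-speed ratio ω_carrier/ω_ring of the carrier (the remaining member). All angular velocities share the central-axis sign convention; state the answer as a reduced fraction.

57/82

N_ring = 25 + 2·16 = 57
25(ω_s−ω_c) = −57(ω_r−ω_c),  ω_s=0, ω_r=1
25(0−ω_c) = −57(1−ω_c)  ⇒  82ω_c = 57  ⇒  ω_c = 57/82
ω_c/ω_r = 57/82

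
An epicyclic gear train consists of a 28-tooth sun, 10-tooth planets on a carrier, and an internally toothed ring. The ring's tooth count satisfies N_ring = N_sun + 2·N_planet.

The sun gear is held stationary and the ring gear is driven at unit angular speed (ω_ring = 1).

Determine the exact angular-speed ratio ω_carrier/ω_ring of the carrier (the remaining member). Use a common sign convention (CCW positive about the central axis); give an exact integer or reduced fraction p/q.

12/19

N_ring = 28 + 2·10 = 48
28(ω_s−ω_c) = −48(ω_r−ω_c),  ω_s=0, ω_r=1
28(0−ω_c) = −48(1−ω_c)  ⇒  76ω_c = 48  ⇒  ω_c = 12/19
ω_c/ω_r = 12/19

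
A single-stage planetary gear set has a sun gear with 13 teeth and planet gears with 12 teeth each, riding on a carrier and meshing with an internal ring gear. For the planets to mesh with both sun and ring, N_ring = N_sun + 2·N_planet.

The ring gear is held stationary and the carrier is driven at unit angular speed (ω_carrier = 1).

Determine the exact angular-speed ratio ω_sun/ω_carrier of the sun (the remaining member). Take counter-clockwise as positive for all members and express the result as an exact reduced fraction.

50/13

N_ring = 13 + 2·12 = 37
13(ω_s−ω_c) = −37(ω_r−ω_c),  ω_r=0, ω_c=1
ω_s = 1 − (37/13)(0−1) = 50/13
ω_s/ω_c = 50/13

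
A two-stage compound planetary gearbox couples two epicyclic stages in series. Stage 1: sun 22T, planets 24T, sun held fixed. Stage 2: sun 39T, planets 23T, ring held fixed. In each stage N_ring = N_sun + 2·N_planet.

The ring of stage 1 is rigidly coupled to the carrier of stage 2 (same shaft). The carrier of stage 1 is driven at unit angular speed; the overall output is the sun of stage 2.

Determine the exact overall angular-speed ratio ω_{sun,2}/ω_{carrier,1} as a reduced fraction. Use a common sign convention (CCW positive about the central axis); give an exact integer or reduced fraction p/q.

5704/1365

Stage 1: N_ring = 22 + 2·24 = 70
Stage 1: 22(ω_s−ω_c) = −70(ω_r−ω_c),  ω_s=0, ω_c=1
Stage 1: ω_r = 1 − (22/70)(0−1) = 46/35
  ⇒ ω_r¹/ω_c¹ = 46/35
Stage 2: N_ring = 39 + 2·23 = 85
Stage 2: 39(ω_s−ω_c) = −85(ω_r−ω_c),  ω_r=0, ω_c=1
Stage 2: ω_s = 1 − (85/39)(0−1) = 124/39
  ⇒ ω_s²/ω_c² = 124/39
Coupling ω_c² = ω_r¹ ⇒ overall = 46/35 × 124/39 = 5704/1365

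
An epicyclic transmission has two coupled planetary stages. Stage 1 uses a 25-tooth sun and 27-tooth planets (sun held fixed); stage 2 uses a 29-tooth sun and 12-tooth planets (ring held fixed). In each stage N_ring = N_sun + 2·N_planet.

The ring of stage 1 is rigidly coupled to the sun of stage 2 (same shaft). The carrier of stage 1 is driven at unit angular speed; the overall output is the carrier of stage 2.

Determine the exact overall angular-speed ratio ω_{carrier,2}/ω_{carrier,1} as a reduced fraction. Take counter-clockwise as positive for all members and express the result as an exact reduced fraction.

Stage 1: N_ring = 25 + 2·27 = 79
Stage 1: 25(ω_s−ω_c) = −79(ω_r−ω_c),  ω_s=0, ω_c=1
Stage 1: ω_r = 1 − (25/79)(0−1) = 104/79
  ⇒ ω_r¹/ω_c¹ = 104/79
Stage 2: N_ring = 29 + 2·12 = 53
Stage 2: 29(ω_s−ω_c) = −53(ω_r−ω_c),  ω_r=0, ω_s=1
Stage 2: 29(1−ω_c) = −53(0−ω_c)  ⇒  82ω_c = 29  ⇒  ω_c = 29/82
  ⇒ ω_c²/ω_s² = 29/82
Coupling ω_s² = ω_r¹ ⇒ overall = 104/79 × 29/82 = 1508/3239

1508/3239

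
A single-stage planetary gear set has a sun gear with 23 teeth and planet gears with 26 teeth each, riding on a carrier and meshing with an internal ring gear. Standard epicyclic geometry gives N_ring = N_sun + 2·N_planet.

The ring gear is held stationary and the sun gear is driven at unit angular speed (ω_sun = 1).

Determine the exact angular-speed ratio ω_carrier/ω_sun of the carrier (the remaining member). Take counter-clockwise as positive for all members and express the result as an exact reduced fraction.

N_ring = 23 + 2·26 = 75
23(ω_s−ω_c) = −75(ω_r−ω_c),  ω_r=0, ω_s=1
23(1−ω_c) = −75(0−ω_c)  ⇒  98ω_c = 23  ⇒  ω_c = 23/98
ω_c/ω_s = 23/98

23/98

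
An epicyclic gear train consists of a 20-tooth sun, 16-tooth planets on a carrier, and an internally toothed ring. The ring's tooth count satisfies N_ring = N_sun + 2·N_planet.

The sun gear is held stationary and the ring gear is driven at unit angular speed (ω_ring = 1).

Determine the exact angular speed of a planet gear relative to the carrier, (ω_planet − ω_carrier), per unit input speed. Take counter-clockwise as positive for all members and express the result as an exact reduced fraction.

N_ring = 20 + 2·16 = 52
20(ω_s−ω_c) = −52(ω_r−ω_c),  ω_s=0, ω_r=1
20(0−ω_c) = −52(1−ω_c)  ⇒  72ω_c = 52  ⇒  ω_c = 13/18
sun–planet: 20·(0−13/18) = −16·(ω_p−ω_c)  ⇒  ω_p−ω_c = −(20/16)·(-13/18) = 65/72

65/72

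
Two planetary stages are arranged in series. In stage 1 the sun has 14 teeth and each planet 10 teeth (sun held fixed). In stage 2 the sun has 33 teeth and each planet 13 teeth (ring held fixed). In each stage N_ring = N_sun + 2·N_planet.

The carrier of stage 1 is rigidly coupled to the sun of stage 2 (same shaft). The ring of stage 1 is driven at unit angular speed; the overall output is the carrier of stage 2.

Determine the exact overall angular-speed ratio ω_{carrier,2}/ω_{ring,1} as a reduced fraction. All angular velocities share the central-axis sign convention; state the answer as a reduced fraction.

187/736

Stage 1: N_ring = 14 + 2·10 = 34
Stage 1: 14(ω_s−ω_c) = −34(ω_r−ω_c),  ω_s=0, ω_r=1
Stage 1: 14(0−ω_c) = −34(1−ω_c)  ⇒  48ω_c = 34  ⇒  ω_c = 17/24
  ⇒ ω_c¹/ω_r¹ = 17/24
Stage 2: N_ring = 33 + 2·13 = 59
Stage 2: 33(ω_s−ω_c) = −59(ω_r−ω_c),  ω_r=0, ω_s=1
Stage 2: 33(1−ω_c) = −59(0−ω_c)  ⇒  92ω_c = 33  ⇒  ω_c = 33/92
  ⇒ ω_c²/ω_s² = 33/92
Coupling ω_s² = ω_c¹ ⇒ overall = 17/24 × 33/92 = 187/736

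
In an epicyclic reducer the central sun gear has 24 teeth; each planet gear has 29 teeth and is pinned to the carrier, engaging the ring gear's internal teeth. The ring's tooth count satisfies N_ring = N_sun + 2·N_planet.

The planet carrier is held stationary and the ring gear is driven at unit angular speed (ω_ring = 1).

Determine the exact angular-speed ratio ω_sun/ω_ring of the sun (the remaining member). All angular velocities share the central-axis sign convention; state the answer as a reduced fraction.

N_ring = 24 + 2·29 = 82
24(ω_s−ω_c) = −82(ω_r−ω_c),  ω_c=0, ω_r=1
ω_s = 0 − (82/24)(1−0) = -41/12
ω_s/ω_r = -41/12

-41/12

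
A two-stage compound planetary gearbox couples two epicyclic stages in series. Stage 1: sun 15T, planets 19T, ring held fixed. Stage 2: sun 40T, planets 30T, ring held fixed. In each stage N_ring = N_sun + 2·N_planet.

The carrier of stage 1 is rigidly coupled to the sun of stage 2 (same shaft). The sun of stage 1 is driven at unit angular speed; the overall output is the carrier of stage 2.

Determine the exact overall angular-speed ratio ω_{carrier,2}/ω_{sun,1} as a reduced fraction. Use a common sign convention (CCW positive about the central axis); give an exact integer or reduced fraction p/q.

Stage 1: N_ring = 15 + 2·19 = 53
Stage 1: 15(ω_s−ω_c) = −53(ω_r−ω_c),  ω_r=0, ω_s=1
Stage 1: 15(1−ω_c) = −53(0−ω_c)  ⇒  68ω_c = 15  ⇒  ω_c = 15/68
  ⇒ ω_c¹/ω_s¹ = 15/68
Stage 2: N_ring = 40 + 2·30 = 100
Stage 2: 40(ω_s−ω_c) = −100(ω_r−ω_c),  ω_r=0, ω_s=1
Stage 2: 40(1−ω_c) = −100(0−ω_c)  ⇒  140ω_c = 40  ⇒  ω_c = 2/7
  ⇒ ω_c²/ω_s² = 2/7
Coupling ω_s² = ω_c¹ ⇒ overall = 15/68 × 2/7 = 15/238

15/238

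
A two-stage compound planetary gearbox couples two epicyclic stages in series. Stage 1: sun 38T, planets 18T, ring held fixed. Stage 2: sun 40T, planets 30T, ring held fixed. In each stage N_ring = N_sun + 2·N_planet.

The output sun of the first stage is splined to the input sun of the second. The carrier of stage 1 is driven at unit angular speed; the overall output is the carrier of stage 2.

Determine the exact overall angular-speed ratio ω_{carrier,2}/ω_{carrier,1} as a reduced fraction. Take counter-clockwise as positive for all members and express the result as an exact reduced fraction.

16/19

Stage 1: N_ring = 38 + 2·18 = 74
Stage 1: 38(ω_s−ω_c) = −74(ω_r−ω_c),  ω_r=0, ω_c=1
Stage 1: ω_s = 1 − (74/38)(0−1) = 56/19
  ⇒ ω_s¹/ω_c¹ = 56/19
Stage 2: N_ring = 40 + 2·30 = 100
Stage 2: 40(ω_s−ω_c) = −100(ω_r−ω_c),  ω_r=0, ω_s=1
Stage 2: 40(1−ω_c) = −100(0−ω_c)  ⇒  140ω_c = 40  ⇒  ω_c = 2/7
  ⇒ ω_c²/ω_s² = 2/7
Coupling ω_s² = ω_s¹ ⇒ overall = 56/19 × 2/7 = 16/19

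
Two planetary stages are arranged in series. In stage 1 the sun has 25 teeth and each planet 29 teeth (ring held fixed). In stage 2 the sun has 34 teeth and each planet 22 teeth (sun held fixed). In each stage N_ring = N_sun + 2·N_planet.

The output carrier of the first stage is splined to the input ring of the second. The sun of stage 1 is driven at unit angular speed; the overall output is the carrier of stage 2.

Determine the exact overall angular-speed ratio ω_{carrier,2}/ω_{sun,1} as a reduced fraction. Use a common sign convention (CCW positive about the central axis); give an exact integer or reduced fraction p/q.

Stage 1: N_ring = 25 + 2·29 = 83
Stage 1: 25(ω_s−ω_c) = −83(ω_r−ω_c),  ω_r=0, ω_s=1
Stage 1: 25(1−ω_c) = −83(0−ω_c)  ⇒  108ω_c = 25  ⇒  ω_c = 25/108
  ⇒ ω_c¹/ω_s¹ = 25/108
Stage 2: N_ring = 34 + 2·22 = 78
Stage 2: 34(ω_s−ω_c) = −78(ω_r−ω_c),  ω_s=0, ω_r=1
Stage 2: 34(0−ω_c) = −78(1−ω_c)  ⇒  112ω_c = 78  ⇒  ω_c = 39/56
  ⇒ ω_c²/ω_r² = 39/56
Coupling ω_r² = ω_c¹ ⇒ overall = 25/108 × 39/56 = 325/2016

325/2016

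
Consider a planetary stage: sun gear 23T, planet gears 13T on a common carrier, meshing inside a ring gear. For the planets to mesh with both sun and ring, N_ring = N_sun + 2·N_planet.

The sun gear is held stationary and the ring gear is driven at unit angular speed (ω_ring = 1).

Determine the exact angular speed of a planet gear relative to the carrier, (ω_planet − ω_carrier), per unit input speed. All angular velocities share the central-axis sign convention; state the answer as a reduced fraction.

1127/936

N_ring = 23 + 2·13 = 49
23(ω_s−ω_c) = −49(ω_r−ω_c),  ω_s=0, ω_r=1
23(0−ω_c) = −49(1−ω_c)  ⇒  72ω_c = 49  ⇒  ω_c = 49/72
sun–planet: 23·(0−49/72) = −13·(ω_p−ω_c)  ⇒  ω_p−ω_c = −(23/13)·(-49/72) = 1127/936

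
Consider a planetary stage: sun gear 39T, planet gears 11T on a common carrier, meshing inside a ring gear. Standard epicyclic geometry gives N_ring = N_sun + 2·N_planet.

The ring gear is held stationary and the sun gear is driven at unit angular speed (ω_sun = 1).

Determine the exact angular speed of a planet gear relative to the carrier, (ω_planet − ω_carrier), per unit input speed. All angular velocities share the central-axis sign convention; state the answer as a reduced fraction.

-2379/1100

N_ring = 39 + 2·11 = 61
39(ω_s−ω_c) = −61(ω_r−ω_c),  ω_r=0, ω_s=1
39(1−ω_c) = −61(0−ω_c)  ⇒  100ω_c = 39  ⇒  ω_c = 39/100
sun–planet: 39·(1−39/100) = −11·(ω_p−ω_c)  ⇒  ω_p−ω_c = −(39/11)·(61/100) = -2379/1100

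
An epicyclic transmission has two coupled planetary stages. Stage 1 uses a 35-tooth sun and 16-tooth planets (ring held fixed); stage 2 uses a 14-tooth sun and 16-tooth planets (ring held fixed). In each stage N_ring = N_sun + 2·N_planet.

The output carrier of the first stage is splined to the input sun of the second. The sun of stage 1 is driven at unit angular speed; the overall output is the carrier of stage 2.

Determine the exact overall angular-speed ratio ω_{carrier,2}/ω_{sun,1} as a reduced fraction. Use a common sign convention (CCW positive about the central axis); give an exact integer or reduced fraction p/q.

49/612

Stage 1: N_ring = 35 + 2·16 = 67
Stage 1: 35(ω_s−ω_c) = −67(ω_r−ω_c),  ω_r=0, ω_s=1
Stage 1: 35(1−ω_c) = −67(0−ω_c)  ⇒  102ω_c = 35  ⇒  ω_c = 35/102
  ⇒ ω_c¹/ω_s¹ = 35/102
Stage 2: N_ring = 14 + 2·16 = 46
Stage 2: 14(ω_s−ω_c) = −46(ω_r−ω_c),  ω_r=0, ω_s=1
Stage 2: 14(1−ω_c) = −46(0−ω_c)  ⇒  60ω_c = 14  ⇒  ω_c = 7/30
  ⇒ ω_c²/ω_s² = 7/30
Coupling ω_s² = ω_c¹ ⇒ overall = 35/102 × 7/30 = 49/612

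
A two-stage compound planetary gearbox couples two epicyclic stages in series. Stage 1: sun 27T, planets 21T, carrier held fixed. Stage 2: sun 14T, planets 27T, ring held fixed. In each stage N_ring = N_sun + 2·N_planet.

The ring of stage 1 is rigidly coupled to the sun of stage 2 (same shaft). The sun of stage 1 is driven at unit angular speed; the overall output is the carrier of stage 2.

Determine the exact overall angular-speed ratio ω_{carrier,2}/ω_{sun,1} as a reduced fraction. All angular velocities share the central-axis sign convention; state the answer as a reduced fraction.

-63/943

Stage 1: N_ring = 27 + 2·21 = 69
Stage 1: 27(ω_s−ω_c) = −69(ω_r−ω_c),  ω_c=0, ω_s=1
Stage 1: ω_r = 0 − (27/69)(1−0) = -9/23
  ⇒ ω_r¹/ω_s¹ = -9/23
Stage 2: N_ring = 14 + 2·27 = 68
Stage 2: 14(ω_s−ω_c) = −68(ω_r−ω_c),  ω_r=0, ω_s=1
Stage 2: 14(1−ω_c) = −68(0−ω_c)  ⇒  82ω_c = 14  ⇒  ω_c = 7/41
  ⇒ ω_c²/ω_s² = 7/41
Coupling ω_s² = ω_r¹ ⇒ overall = -9/23 × 7/41 = -63/943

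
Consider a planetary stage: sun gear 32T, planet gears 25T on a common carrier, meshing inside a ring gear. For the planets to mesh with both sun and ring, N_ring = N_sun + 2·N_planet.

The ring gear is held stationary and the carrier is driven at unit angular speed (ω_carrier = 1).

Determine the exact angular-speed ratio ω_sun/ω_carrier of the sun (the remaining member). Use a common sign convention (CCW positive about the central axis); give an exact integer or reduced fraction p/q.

N_ring = 32 + 2·25 = 82
32(ω_s−ω_c) = −82(ω_r−ω_c),  ω_r=0, ω_c=1
ω_s = 1 − (82/32)(0−1) = 57/16
ω_s/ω_c = 57/16

57/16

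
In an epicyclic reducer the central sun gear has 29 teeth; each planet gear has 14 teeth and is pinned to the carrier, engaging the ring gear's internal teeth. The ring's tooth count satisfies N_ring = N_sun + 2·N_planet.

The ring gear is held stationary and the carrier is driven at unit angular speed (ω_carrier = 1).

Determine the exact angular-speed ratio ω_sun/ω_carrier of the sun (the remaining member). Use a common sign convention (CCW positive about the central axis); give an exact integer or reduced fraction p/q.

86/29

N_ring = 29 + 2·14 = 57
29(ω_s−ω_c) = −57(ω_r−ω_c),  ω_r=0, ω_c=1
ω_s = 1 − (57/29)(0−1) = 86/29
ω_s/ω_c = 86/29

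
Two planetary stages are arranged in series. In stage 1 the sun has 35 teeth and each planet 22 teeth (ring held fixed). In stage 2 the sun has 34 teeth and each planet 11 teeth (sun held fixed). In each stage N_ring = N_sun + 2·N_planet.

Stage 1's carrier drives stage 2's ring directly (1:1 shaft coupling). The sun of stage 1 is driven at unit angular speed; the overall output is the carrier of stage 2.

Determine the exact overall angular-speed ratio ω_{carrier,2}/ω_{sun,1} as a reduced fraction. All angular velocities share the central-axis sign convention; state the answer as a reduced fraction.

98/513

Stage 1: N_ring = 35 + 2·22 = 79
Stage 1: 35(ω_s−ω_c) = −79(ω_r−ω_c),  ω_r=0, ω_s=1
Stage 1: 35(1−ω_c) = −79(0−ω_c)  ⇒  114ω_c = 35  ⇒  ω_c = 35/114
  ⇒ ω_c¹/ω_s¹ = 35/114
Stage 2: N_ring = 34 + 2·11 = 56
Stage 2: 34(ω_s−ω_c) = −56(ω_r−ω_c),  ω_s=0, ω_r=1
Stage 2: 34(0−ω_c) = −56(1−ω_c)  ⇒  90ω_c = 56  ⇒  ω_c = 28/45
  ⇒ ω_c²/ω_r² = 28/45
Coupling ω_r² = ω_c¹ ⇒ overall = 35/114 × 28/45 = 98/513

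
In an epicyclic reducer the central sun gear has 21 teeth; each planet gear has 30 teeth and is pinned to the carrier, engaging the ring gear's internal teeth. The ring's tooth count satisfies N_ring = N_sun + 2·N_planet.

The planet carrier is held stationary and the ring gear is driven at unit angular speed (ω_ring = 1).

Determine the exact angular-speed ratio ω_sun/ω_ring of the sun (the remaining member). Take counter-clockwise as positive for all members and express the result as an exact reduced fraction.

N_ring = 21 + 2·30 = 81
21(ω_s−ω_c) = −81(ω_r−ω_c),  ω_c=0, ω_r=1
ω_s = 0 − (81/21)(1−0) = -27/7
ω_s/ω_r = -27/7

-27/7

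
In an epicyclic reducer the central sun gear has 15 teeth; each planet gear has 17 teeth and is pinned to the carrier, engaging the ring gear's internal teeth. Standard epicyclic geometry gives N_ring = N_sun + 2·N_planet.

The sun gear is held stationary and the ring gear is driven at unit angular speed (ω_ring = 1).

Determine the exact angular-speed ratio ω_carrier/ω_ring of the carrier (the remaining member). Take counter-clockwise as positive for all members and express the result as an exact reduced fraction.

49/64

N_ring = 15 + 2·17 = 49
15(ω_s−ω_c) = −49(ω_r−ω_c),  ω_s=0, ω_r=1
15(0−ω_c) = −49(1−ω_c)  ⇒  64ω_c = 49  ⇒  ω_c = 49/64
ω_c/ω_r = 49/64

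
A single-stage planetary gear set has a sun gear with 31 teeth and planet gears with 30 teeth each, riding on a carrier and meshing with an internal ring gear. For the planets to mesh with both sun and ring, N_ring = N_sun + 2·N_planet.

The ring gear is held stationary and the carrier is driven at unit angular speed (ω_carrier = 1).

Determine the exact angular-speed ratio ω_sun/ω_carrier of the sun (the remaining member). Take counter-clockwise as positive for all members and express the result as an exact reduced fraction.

N_ring = 31 + 2·30 = 91
31(ω_s−ω_c) = −91(ω_r−ω_c),  ω_r=0, ω_c=1
ω_s = 1 − (91/31)(0−1) = 122/31
ω_s/ω_c = 122/31

122/31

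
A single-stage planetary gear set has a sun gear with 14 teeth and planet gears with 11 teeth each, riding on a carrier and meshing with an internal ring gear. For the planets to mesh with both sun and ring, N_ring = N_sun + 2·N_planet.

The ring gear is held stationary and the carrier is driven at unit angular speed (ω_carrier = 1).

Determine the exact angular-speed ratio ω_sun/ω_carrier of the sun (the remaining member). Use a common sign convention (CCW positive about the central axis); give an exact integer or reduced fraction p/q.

N_ring = 14 + 2·11 = 36
14(ω_s−ω_c) = −36(ω_r−ω_c),  ω_r=0, ω_c=1
ω_s = 1 − (36/14)(0−1) = 25/7
ω_s/ω_c = 25/7

25/7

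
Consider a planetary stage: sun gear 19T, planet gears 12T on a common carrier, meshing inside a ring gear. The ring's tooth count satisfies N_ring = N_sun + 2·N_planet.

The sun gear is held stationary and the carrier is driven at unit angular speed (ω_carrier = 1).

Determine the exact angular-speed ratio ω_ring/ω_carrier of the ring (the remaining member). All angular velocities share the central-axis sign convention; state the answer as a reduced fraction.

N_ring = 19 + 2·12 = 43
19(ω_s−ω_c) = −43(ω_r−ω_c),  ω_s=0, ω_c=1
ω_r = 1 − (19/43)(0−1) = 62/43
ω_r/ω_c = 62/43

62/43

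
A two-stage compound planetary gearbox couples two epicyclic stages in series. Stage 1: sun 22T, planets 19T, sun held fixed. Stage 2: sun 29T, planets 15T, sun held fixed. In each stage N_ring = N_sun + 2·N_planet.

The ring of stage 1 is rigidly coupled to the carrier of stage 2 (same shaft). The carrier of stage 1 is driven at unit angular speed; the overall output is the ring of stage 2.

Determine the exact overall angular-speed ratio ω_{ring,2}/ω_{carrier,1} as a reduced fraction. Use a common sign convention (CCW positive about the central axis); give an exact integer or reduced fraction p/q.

Stage 1: N_ring = 22 + 2·19 = 60
Stage 1: 22(ω_s−ω_c) = −60(ω_r−ω_c),  ω_s=0, ω_c=1
Stage 1: ω_r = 1 − (22/60)(0−1) = 41/30
  ⇒ ω_r¹/ω_c¹ = 41/30
Stage 2: N_ring = 29 + 2·15 = 59
Stage 2: 29(ω_s−ω_c) = −59(ω_r−ω_c),  ω_s=0, ω_c=1
Stage 2: ω_r = 1 − (29/59)(0−1) = 88/59
  ⇒ ω_r²/ω_c² = 88/59
Coupling ω_c² = ω_r¹ ⇒ overall = 41/30 × 88/59 = 1804/885

1804/885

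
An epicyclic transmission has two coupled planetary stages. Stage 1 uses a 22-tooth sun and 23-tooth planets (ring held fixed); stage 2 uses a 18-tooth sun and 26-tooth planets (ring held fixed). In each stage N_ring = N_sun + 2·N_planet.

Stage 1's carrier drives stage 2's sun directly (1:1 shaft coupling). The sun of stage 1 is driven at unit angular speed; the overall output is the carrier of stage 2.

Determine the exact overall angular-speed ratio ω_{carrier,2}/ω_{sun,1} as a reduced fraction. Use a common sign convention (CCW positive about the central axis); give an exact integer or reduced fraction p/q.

Stage 1: N_ring = 22 + 2·23 = 68
Stage 1: 22(ω_s−ω_c) = −68(ω_r−ω_c),  ω_r=0, ω_s=1
Stage 1: 22(1−ω_c) = −68(0−ω_c)  ⇒  90ω_c = 22  ⇒  ω_c = 11/45
  ⇒ ω_c¹/ω_s¹ = 11/45
Stage 2: N_ring = 18 + 2·26 = 70
Stage 2: 18(ω_s−ω_c) = −70(ω_r−ω_c),  ω_r=0, ω_s=1
Stage 2: 18(1−ω_c) = −70(0−ω_c)  ⇒  88ω_c = 18  ⇒  ω_c = 9/44
  ⇒ ω_c²/ω_s² = 9/44
Coupling ω_s² = ω_c¹ ⇒ overall = 11/45 × 9/44 = 1/20

1/20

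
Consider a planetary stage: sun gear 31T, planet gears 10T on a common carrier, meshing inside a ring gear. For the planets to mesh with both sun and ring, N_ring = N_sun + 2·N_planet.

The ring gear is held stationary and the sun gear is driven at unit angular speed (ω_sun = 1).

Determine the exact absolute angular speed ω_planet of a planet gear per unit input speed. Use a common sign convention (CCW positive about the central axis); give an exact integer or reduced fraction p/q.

N_ring = 31 + 2·10 = 51
31(ω_s−ω_c) = −51(ω_r−ω_c),  ω_r=0, ω_s=1
31(1−ω_c) = −51(0−ω_c)  ⇒  82ω_c = 31  ⇒  ω_c = 31/82
sun–planet: 31·(1−31/82) = −10·(ω_p−ω_c)  ⇒  ω_p−ω_c = −(31/10)·(51/82) = -1581/820
ω_p = 31/82 − 1581/820 = -31/20

-31/20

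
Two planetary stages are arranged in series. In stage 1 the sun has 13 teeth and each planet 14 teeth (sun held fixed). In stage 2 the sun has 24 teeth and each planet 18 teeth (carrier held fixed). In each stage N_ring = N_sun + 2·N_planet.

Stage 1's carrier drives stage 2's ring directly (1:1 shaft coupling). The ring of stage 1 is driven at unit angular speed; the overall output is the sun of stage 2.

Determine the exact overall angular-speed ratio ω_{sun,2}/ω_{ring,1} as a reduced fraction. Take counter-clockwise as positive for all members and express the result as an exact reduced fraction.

Stage 1: N_ring = 13 + 2·14 = 41
Stage 1: 13(ω_s−ω_c) = −41(ω_r−ω_c),  ω_s=0, ω_r=1
Stage 1: 13(0−ω_c) = −41(1−ω_c)  ⇒  54ω_c = 41  ⇒  ω_c = 41/54
  ⇒ ω_c¹/ω_r¹ = 41/54
Stage 2: N_ring = 24 + 2·18 = 60
Stage 2: 24(ω_s−ω_c) = −60(ω_r−ω_c),  ω_c=0, ω_r=1
Stage 2: ω_s = 0 − (60/24)(1−0) = -5/2
  ⇒ ω_s²/ω_r² = -5/2
Coupling ω_r² = ω_c¹ ⇒ overall = 41/54 × -5/2 = -205/108

-205/108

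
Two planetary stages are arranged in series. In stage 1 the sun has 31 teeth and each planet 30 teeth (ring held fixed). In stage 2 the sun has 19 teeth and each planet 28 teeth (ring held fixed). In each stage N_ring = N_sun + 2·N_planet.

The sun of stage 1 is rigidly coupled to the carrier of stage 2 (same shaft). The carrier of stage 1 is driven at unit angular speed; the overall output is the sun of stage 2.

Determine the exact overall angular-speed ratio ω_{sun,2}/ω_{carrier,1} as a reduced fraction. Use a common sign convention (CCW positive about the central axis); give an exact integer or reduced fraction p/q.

11468/589

Stage 1: N_ring = 31 + 2·30 = 91
Stage 1: 31(ω_s−ω_c) = −91(ω_r−ω_c),  ω_r=0, ω_c=1
Stage 1: ω_s = 1 − (91/31)(0−1) = 122/31
  ⇒ ω_s¹/ω_c¹ = 122/31
Stage 2: N_ring = 19 + 2·28 = 75
Stage 2: 19(ω_s−ω_c) = −75(ω_r−ω_c),  ω_r=0, ω_c=1
Stage 2: ω_s = 1 − (75/19)(0−1) = 94/19
  ⇒ ω_s²/ω_c² = 94/19
Coupling ω_c² = ω_s¹ ⇒ overall = 122/31 × 94/19 = 11468/589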